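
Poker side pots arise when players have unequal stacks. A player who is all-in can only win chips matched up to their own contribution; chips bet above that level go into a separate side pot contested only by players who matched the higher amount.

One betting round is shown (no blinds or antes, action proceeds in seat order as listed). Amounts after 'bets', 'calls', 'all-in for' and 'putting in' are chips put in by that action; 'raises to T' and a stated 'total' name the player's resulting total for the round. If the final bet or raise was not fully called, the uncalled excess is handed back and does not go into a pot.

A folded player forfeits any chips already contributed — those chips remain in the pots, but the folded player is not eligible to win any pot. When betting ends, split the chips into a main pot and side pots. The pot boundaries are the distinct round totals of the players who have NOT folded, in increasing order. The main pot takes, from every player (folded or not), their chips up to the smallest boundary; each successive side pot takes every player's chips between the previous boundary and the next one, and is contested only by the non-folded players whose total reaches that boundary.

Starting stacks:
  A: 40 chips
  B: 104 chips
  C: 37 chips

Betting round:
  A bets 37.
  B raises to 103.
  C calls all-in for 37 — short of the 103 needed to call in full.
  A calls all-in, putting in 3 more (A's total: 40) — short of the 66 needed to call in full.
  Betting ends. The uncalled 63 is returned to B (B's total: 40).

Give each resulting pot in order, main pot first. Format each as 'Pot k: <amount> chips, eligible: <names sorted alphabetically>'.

Contributions (after 63 returned to B): A=40, B=40, C=37
Pot levels (distinct totals of non-folded players): 37, 40
Layer 1-37: 37 each from A, B, C = 37*3 = 111 chips; eligible A, B, C
Layer 38-40: 3 each from A, B = 3*2 = 6 chips; eligible A, B

Pot 1: 111 chips, eligible: A, B, C
Pot 2: 6 chips, eligible: A, B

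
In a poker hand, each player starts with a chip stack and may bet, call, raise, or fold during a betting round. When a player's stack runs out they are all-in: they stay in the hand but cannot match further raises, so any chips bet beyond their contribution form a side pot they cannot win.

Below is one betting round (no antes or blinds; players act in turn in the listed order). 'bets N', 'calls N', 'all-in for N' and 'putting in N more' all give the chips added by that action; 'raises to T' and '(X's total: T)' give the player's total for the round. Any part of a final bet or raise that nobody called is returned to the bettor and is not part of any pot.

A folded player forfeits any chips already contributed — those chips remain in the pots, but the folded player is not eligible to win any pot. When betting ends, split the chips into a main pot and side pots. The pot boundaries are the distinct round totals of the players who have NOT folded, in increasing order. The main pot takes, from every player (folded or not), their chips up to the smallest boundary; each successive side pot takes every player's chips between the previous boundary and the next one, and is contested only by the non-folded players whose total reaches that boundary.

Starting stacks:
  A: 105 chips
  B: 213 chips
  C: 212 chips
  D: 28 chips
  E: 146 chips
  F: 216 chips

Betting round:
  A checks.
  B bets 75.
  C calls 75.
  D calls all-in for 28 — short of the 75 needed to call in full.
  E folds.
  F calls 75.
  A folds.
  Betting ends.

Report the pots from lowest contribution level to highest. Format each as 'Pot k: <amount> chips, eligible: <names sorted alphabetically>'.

Contributions: B=75, C=75, D=28, F=75
Folded: A, E
Pot levels (distinct totals of non-folded players): 28, 75
Layer 1-28: 28 each from B, C, D, F = 28*4 = 112 chips; eligible B, C, D, F
Layer 29-75: 47 each from B, C, F = 47*3 = 141 chips; eligible B, C, F

Pot 1: 112 chips, eligible: B, C, D, F
Pot 2: 141 chips, eligible: B, C, F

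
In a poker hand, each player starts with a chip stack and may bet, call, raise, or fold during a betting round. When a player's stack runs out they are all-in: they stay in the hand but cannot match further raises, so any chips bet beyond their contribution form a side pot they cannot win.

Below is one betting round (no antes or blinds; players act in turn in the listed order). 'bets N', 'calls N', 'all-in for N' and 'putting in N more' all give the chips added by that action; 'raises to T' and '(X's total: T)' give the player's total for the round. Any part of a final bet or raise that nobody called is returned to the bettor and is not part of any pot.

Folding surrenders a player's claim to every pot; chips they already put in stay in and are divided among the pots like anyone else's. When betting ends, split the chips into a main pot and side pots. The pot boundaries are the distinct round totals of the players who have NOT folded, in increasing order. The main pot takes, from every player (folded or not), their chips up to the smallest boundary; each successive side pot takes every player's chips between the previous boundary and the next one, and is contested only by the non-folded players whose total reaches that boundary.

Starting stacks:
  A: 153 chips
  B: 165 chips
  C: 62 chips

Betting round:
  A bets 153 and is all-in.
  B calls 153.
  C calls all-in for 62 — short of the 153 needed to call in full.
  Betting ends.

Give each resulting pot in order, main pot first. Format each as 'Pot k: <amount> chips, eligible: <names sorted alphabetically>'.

Contributions: A=153, B=153, C=62
Pot levels (distinct totals of non-folded players): 62, 153
Layer 1-62: 62 each from A, B, C = 62*3 = 186 chips; eligible A, B, C
Layer 63-153: 91 each from A, B = 91*2 = 182 chips; eligible A, B

Pot 1: 186 chips, eligible: A, B, C
Pot 2: 182 chips, eligible: A, B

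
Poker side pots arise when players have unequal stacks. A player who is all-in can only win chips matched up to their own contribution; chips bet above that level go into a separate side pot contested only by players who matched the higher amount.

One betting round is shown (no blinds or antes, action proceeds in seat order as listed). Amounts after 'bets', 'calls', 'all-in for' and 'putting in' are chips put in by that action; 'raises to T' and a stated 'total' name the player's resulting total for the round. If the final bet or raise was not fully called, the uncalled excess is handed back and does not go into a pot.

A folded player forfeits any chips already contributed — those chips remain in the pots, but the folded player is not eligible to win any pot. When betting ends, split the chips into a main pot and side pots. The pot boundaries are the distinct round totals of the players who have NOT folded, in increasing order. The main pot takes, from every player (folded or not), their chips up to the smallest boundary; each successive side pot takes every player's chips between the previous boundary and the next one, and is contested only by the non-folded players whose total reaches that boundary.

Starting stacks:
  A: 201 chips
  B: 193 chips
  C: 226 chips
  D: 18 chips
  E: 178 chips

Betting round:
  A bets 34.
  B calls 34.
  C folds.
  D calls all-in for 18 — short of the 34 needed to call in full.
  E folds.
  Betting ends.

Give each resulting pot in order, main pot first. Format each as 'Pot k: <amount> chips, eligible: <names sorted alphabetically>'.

Pot 1: 54 chips, eligible: A, B, D
Pot 2: 32 chips, eligible: A, B

Derivation:
Contributions: A=34, B=34, D=18
Folded: C, E
Pot levels (distinct totals of non-folded players): 18, 34
Layer 1-18: 18 each from A, B, D = 18*3 = 54 chips; eligible A, B, D
Layer 19-34: 16 each from A, B = 16*2 = 32 chips; eligible A, B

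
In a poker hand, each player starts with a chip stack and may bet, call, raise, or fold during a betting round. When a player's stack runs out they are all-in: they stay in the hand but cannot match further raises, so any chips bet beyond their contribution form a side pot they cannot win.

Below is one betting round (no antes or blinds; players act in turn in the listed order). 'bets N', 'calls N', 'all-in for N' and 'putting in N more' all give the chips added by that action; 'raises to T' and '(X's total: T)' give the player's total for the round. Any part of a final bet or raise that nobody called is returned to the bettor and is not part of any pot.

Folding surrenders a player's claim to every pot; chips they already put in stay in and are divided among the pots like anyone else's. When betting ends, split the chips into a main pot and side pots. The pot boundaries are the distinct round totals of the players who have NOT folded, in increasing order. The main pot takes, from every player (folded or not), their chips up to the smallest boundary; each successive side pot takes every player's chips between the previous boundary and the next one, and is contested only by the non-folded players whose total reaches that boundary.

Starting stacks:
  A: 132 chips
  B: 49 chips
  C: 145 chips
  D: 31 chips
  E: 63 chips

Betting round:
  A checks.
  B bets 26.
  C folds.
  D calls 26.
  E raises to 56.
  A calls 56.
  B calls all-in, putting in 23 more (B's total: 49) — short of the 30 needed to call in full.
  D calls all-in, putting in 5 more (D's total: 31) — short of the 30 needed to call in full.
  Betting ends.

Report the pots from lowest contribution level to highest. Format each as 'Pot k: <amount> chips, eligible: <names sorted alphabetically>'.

Contributions: A=56, B=49, D=31, E=56
Folded: C
Pot levels (distinct totals of non-folded players): 31, 49, 56
Layer 1-31: 31 each from A, B, D, E = 31*4 = 124 chips; eligible A, B, D, E
Layer 32-49: 18 each from A, B, E = 18*3 = 54 chips; eligible A, B, E
Layer 50-56: 7 each from A, E = 7*2 = 14 chips; eligible A, E

Pot 1: 124 chips, eligible: A, B, D, E
Pot 2: 54 chips, eligible: A, B, E
Pot 3: 14 chips, eligible: A, E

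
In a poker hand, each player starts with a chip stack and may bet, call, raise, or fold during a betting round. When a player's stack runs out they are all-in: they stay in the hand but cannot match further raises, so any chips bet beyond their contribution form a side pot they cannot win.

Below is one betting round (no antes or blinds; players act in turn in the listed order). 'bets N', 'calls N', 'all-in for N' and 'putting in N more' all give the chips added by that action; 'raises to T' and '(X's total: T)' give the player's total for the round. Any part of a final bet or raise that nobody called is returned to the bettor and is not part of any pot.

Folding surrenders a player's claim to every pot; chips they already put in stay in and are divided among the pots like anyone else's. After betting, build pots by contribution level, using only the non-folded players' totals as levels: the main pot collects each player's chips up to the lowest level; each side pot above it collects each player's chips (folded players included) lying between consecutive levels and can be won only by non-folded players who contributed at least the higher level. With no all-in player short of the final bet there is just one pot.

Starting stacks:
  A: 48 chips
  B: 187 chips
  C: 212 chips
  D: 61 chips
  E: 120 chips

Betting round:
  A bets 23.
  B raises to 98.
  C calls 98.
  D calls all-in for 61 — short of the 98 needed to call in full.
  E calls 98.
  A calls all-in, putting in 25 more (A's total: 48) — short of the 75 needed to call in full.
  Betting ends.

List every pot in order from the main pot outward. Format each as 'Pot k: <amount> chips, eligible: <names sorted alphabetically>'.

Contributions: A=48, B=98, C=98, D=61, E=98
Pot levels (distinct totals of non-folded players): 48, 61, 98
Layer 1-48: 48 each from A, B, C, D, E = 48*5 = 240 chips; eligible A, B, C, D, E
Layer 49-61: 13 each from B, C, D, E = 13*4 = 52 chips; eligible B, C, D, E
Layer 62-98: 37 each from B, C, E = 37*3 = 111 chips; eligible B, C, E

Pot 1: 240 chips, eligible: A, B, C, D, E
Pot 2: 52 chips, eligible: B, C, D, E
Pot 3: 111 chips, eligible: B, C, E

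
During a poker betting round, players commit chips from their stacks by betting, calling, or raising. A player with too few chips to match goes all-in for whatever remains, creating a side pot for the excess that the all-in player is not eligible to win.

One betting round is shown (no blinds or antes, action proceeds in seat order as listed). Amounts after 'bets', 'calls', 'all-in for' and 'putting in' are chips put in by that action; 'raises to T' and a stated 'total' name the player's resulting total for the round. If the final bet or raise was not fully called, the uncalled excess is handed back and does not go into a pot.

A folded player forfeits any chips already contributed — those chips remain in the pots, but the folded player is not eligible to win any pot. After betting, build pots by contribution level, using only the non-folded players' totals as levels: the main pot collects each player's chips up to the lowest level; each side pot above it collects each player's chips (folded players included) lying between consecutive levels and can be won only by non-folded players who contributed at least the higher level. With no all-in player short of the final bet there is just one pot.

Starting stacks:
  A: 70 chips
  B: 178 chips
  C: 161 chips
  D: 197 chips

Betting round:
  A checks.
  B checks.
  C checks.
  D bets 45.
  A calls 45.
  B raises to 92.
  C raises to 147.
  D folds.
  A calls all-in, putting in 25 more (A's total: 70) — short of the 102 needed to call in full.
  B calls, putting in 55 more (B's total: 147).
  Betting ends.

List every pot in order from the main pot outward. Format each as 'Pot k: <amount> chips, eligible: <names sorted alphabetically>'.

Contributions: A=70, B=147, C=147, D=45
Folded: D
Pot levels (distinct totals of non-folded players): 70, 147
Layer 1-70: A 70 + B 70 + C 70 + D 45 = 255 chips; eligible A, B, C
Layer 71-147: 77 each from B, C = 77*2 = 154 chips; eligible B, C

Pot 1: 255 chips, eligible: A, B, C
Pot 2: 154 chips, eligible: B, C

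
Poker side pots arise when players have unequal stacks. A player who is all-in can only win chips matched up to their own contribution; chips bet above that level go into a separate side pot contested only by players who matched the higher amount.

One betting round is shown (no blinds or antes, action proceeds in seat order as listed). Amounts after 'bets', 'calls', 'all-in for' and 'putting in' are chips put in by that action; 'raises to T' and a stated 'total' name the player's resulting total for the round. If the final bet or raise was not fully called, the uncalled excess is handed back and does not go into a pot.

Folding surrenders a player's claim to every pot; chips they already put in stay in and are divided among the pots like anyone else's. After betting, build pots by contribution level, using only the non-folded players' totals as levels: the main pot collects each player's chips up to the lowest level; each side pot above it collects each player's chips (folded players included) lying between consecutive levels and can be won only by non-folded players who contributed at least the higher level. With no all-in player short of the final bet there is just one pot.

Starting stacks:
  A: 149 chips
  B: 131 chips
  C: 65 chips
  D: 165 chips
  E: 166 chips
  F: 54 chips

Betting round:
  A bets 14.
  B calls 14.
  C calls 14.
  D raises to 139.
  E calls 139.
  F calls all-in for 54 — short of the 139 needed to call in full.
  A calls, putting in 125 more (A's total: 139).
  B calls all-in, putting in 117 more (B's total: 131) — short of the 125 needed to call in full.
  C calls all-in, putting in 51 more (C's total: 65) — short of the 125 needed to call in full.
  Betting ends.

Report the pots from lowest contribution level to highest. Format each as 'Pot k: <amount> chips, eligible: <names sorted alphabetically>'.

Pot 1: 324 chips, eligible: A, B, C, D, E, F
Pot 2: 55 chips, eligible: A, B, C, D, E
Pot 3: 264 chips, eligible: A, B, D, E
Pot 4: 24 chips, eligible: A, D, E

Derivation:
Contributions: A=139, B=131, C=65, D=139, E=139, F=54
Pot levels (distinct totals of non-folded players): 54, 65, 131, 139
Layer 1-54: 54 each from A, B, C, D, E, F = 54*6 = 324 chips; eligible A, B, C, D, E, F
Layer 55-65: 11 each from A, B, C, D, E = 11*5 = 55 chips; eligible A, B, C, D, E
Layer 66-131: 66 each from A, B, D, E = 66*4 = 264 chips; eligible A, B, D, E
Layer 132-139: 8 each from A, D, E = 8*3 = 24 chips; eligible A, D, E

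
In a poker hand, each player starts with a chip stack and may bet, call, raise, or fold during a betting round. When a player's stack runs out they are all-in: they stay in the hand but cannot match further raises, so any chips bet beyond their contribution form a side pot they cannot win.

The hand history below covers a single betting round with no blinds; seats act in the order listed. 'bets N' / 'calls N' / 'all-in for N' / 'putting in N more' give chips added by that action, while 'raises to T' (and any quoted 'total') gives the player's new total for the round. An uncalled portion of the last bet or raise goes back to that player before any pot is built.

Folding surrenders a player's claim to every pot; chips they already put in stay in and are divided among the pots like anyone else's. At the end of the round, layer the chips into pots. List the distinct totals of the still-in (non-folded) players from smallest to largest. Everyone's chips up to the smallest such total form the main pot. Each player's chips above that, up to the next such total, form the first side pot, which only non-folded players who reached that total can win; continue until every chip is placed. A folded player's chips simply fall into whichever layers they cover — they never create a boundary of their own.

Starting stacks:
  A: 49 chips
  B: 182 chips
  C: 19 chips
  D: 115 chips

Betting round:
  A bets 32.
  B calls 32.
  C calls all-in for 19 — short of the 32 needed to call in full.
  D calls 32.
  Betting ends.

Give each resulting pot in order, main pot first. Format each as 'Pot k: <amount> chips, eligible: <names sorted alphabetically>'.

Contributions: A=32, B=32, C=19, D=32
Pot levels (distinct totals of non-folded players): 19, 32
Layer 1-19: 19 each from A, B, C, D = 19*4 = 76 chips; eligible A, B, C, D
Layer 20-32: 13 each from A, B, D = 13*3 = 39 chips; eligible A, B, D

Pot 1: 76 chips, eligible: A, B, C, D
Pot 2: 39 chips, eligible: A, B, D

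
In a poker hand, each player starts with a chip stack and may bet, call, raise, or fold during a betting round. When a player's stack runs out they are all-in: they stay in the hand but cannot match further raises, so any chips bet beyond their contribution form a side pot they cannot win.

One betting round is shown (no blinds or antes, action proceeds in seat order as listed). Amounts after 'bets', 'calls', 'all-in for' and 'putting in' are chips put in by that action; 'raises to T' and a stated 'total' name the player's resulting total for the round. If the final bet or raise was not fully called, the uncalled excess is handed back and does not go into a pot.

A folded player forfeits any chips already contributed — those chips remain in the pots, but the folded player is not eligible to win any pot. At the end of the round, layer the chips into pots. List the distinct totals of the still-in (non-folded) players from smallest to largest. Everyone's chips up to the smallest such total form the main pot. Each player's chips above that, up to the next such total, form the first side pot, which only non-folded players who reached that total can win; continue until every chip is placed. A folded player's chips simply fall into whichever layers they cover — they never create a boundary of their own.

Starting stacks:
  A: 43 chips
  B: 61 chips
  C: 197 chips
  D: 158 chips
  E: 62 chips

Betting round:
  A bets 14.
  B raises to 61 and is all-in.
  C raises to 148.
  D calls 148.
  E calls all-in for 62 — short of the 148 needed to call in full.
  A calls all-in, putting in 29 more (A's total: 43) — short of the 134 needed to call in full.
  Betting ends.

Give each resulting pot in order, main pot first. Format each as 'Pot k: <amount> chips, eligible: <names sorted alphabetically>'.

Pot 1: 215 chips, eligible: A, B, C, D, E
Pot 2: 72 chips, eligible: B, C, D, E
Pot 3: 3 chips, eligible: C, D, E
Pot 4: 172 chips, eligible: C, D

Derivation:
Contributions: A=43, B=61, C=148, D=148, E=62
Pot levels (distinct totals of non-folded players): 43, 61, 62, 148
Layer 1-43: 43 each from A, B, C, D, E = 43*5 = 215 chips; eligible A, B, C, D, E
Layer 44-61: 18 each from B, C, D, E = 18*4 = 72 chips; eligible B, C, D, E
Layer 62-62: 1 each from C, D, E = 1*3 = 3 chips; eligible C, D, E
Layer 63-148: 86 each from C, D = 86*2 = 172 chips; eligible C, D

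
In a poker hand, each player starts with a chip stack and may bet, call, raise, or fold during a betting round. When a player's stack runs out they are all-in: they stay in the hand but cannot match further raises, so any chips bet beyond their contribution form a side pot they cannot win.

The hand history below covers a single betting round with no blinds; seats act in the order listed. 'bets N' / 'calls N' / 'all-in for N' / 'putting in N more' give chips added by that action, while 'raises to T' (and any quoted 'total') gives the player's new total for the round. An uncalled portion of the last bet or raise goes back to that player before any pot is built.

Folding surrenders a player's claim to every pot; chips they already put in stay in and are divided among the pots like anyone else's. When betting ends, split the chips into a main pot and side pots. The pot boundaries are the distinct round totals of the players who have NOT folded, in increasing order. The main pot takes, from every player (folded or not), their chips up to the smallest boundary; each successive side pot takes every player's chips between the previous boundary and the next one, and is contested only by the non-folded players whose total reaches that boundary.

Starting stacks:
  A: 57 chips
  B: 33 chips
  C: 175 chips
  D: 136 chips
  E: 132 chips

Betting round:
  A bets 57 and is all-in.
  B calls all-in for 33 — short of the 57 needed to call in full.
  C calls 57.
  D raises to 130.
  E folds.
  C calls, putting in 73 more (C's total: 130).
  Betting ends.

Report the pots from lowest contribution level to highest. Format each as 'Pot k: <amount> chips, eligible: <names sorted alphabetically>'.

Contributions: A=57, B=33, C=130, D=130
Folded: E
Pot levels (distinct totals of non-folded players): 33, 57, 130
Layer 1-33: 33 each from A, B, C, D = 33*4 = 132 chips; eligible A, B, C, D
Layer 34-57: 24 each from A, C, D = 24*3 = 72 chips; eligible A, C, D
Layer 58-130: 73 each from C, D = 73*2 = 146 chips; eligible C, D

Pot 1: 132 chips, eligible: A, B, C, D
Pot 2: 72 chips, eligible: A, C, D
Pot 3: 146 chips, eligible: C, D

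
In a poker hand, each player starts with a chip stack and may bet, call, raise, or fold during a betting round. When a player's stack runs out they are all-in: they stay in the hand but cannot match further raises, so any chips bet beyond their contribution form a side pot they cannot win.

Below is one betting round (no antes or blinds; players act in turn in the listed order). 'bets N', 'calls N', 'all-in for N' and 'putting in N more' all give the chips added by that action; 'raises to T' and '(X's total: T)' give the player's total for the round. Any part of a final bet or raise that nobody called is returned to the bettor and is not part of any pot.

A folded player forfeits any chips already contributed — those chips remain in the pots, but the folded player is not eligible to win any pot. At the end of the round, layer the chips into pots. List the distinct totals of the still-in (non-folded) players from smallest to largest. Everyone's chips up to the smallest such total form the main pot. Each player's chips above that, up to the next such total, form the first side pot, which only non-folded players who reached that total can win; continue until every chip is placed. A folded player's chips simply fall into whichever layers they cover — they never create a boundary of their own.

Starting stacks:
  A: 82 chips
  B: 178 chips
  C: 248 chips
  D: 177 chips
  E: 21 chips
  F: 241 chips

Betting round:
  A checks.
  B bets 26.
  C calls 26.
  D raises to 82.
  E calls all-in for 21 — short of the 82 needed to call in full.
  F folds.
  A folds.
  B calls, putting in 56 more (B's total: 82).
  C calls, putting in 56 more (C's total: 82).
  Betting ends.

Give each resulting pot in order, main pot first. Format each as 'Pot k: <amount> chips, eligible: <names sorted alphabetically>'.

Contributions: B=82, C=82, D=82, E=21
Folded: A, F
Pot levels (distinct totals of non-folded players): 21, 82
Layer 1-21: 21 each from B, C, D, E = 21*4 = 84 chips; eligible B, C, D, E
Layer 22-82: 61 each from B, C, D = 61*3 = 183 chips; eligible B, C, D

Pot 1: 84 chips, eligible: B, C, D, E
Pot 2: 183 chips, eligible: B, C, D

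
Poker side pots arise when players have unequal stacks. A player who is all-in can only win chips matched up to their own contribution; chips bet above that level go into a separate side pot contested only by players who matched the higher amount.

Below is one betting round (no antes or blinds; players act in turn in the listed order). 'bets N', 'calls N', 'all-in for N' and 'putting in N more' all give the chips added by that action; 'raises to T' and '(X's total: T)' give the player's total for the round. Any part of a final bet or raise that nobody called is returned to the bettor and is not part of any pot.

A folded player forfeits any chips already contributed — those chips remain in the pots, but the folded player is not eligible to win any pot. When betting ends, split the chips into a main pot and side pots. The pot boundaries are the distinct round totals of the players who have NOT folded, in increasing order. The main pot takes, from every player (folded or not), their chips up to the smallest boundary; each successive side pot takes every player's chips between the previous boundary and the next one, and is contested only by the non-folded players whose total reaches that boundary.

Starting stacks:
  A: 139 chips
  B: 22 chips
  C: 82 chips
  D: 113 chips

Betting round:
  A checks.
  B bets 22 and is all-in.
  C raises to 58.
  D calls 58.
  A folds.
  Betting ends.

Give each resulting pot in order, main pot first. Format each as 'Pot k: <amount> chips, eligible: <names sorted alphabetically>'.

Pot 1: 66 chips, eligible: B, C, D
Pot 2: 72 chips, eligible: C, D

Derivation:
Contributions: B=22, C=58, D=58
Folded: A
Pot levels (distinct totals of non-folded players): 22, 58
Layer 1-22: 22 each from B, C, D = 22*3 = 66 chips; eligible B, C, D
Layer 23-58: 36 each from C, D = 36*2 = 72 chips; eligible C, D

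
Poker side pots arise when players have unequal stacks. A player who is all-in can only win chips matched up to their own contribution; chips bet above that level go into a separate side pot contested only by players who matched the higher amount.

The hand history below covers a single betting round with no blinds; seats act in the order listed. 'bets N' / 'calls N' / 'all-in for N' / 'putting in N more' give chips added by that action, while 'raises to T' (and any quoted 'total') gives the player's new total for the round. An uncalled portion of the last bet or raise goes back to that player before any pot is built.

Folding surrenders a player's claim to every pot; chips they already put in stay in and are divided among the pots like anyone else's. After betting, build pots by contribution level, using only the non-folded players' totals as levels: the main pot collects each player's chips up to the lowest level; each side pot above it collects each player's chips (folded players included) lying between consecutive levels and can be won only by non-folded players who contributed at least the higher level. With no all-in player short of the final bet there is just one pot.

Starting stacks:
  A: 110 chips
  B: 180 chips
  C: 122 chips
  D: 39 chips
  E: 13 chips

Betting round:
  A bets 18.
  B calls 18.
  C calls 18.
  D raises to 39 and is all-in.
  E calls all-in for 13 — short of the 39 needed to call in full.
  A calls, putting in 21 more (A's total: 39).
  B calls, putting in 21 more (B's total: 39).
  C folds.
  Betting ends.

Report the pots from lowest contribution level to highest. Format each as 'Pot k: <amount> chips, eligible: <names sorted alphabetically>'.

Contributions: A=39, B=39, C=18, D=39, E=13
Folded: C
Pot levels (distinct totals of non-folded players): 13, 39
Layer 1-13: 13 each from A, B, C, D, E = 13*5 = 65 chips; eligible A, B, D, E
Layer 14-39: A 26 + B 26 + C 5 + D 26 = 83 chips; eligible A, B, D

Pot 1: 65 chips, eligible: A, B, D, E
Pot 2: 83 chips, eligible: A, B, D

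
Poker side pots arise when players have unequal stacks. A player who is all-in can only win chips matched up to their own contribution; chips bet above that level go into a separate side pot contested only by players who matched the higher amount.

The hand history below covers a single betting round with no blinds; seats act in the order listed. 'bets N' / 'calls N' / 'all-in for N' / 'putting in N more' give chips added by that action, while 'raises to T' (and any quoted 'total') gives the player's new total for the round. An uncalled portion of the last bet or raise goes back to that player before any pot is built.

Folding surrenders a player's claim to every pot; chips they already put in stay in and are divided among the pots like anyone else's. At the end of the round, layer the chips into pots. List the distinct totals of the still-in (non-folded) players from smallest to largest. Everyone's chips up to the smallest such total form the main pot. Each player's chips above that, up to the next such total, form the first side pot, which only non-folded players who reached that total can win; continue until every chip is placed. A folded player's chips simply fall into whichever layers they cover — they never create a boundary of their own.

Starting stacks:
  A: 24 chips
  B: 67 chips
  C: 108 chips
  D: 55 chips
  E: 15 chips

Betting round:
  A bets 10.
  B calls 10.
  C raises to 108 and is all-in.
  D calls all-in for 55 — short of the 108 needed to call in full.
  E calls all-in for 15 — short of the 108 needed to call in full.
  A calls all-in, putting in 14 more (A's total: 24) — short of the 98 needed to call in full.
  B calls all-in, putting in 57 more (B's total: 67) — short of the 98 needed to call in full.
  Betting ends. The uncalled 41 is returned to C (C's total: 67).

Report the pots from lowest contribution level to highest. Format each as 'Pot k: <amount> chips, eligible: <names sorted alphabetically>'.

Contributions (after 41 returned to C): A=24, B=67, C=67, D=55, E=15
Pot levels (distinct totals of non-folded players): 15, 24, 55, 67
Layer 1-15: 15 each from A, B, C, D, E = 15*5 = 75 chips; eligible A, B, C, D, E
Layer 16-24: 9 each from A, B, C, D = 9*4 = 36 chips; eligible A, B, C, D
Layer 25-55: 31 each from B, C, D = 31*3 = 93 chips; eligible B, C, D
Layer 56-67: 12 each from B, C = 12*2 = 24 chips; eligible B, C

Pot 1: 75 chips, eligible: A, B, C, D, E
Pot 2: 36 chips, eligible: A, B, C, D
Pot 3: 93 chips, eligible: B, C, D
Pot 4: 24 chips, eligible: B, C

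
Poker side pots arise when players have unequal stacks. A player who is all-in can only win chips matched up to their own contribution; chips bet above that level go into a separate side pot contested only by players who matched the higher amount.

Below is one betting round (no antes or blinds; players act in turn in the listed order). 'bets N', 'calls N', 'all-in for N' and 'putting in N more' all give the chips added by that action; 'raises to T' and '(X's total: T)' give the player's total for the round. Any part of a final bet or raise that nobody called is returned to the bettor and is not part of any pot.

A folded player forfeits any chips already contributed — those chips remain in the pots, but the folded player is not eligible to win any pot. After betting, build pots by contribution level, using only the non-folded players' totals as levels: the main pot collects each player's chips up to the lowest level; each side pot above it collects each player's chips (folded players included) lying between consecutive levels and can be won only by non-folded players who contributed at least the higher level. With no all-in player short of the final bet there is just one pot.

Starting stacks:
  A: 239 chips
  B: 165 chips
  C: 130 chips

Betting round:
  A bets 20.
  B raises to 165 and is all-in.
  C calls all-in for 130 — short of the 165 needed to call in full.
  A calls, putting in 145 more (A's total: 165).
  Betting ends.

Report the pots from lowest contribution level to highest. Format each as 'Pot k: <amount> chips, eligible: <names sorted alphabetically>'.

Contributions: A=165, B=165, C=130
Pot levels (distinct totals of non-folded players): 130, 165
Layer 1-130: 130 each from A, B, C = 130*3 = 390 chips; eligible A, B, C
Layer 131-165: 35 each from A, B = 35*2 = 70 chips; eligible A, B

Pot 1: 390 chips, eligible: A, B, C
Pot 2: 70 chips, eligible: A, B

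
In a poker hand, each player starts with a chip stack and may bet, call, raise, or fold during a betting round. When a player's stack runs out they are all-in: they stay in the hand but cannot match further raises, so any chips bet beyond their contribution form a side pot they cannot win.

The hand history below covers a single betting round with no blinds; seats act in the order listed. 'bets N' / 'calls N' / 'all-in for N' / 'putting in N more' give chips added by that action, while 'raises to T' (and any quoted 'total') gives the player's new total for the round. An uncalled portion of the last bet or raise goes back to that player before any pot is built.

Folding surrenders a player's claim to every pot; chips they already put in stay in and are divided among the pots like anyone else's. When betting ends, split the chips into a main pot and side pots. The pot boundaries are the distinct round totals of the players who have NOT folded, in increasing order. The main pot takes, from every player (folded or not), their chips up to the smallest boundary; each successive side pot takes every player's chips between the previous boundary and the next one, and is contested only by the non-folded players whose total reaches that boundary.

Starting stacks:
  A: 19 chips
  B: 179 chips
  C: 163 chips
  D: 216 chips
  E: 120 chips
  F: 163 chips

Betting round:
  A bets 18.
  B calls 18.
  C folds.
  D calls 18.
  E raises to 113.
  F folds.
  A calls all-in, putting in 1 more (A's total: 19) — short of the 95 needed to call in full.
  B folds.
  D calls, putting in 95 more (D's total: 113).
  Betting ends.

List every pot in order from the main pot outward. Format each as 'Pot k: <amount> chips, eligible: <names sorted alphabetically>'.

Contributions: A=19, B=18, D=113, E=113
Folded: B, C, F
Pot levels (distinct totals of non-folded players): 19, 113
Layer 1-19: A 19 + B 18 + D 19 + E 19 = 75 chips; eligible A, D, E
Layer 20-113: 94 each from D, E = 94*2 = 188 chips; eligible D, E

Pot 1: 75 chips, eligible: A, D, E
Pot 2: 188 chips, eligible: D, E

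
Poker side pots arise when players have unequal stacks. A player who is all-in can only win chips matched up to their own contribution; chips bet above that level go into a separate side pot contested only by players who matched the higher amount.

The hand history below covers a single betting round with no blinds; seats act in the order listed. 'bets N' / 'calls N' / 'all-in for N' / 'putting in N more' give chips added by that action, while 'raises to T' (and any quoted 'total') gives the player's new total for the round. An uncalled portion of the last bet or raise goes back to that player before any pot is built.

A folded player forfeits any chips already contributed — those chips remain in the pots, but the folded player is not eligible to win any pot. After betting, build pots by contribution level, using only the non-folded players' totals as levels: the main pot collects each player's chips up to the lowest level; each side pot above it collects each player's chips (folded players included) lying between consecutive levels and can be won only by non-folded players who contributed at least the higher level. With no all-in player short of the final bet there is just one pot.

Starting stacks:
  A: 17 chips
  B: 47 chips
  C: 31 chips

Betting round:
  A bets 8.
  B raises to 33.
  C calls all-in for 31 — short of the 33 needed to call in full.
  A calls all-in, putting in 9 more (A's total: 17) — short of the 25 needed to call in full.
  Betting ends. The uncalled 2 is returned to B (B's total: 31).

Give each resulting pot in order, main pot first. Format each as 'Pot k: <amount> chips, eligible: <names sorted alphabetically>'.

Pot 1: 51 chips, eligible: A, B, C
Pot 2: 28 chips, eligible: B, C

Derivation:
Contributions (after 2 returned to B): A=17, B=31, C=31
Pot levels (distinct totals of non-folded players): 17, 31
Layer 1-17: 17 each from A, B, C = 17*3 = 51 chips; eligible A, B, C
Layer 18-31: 14 each from B, C = 14*2 = 28 chips; eligible B, C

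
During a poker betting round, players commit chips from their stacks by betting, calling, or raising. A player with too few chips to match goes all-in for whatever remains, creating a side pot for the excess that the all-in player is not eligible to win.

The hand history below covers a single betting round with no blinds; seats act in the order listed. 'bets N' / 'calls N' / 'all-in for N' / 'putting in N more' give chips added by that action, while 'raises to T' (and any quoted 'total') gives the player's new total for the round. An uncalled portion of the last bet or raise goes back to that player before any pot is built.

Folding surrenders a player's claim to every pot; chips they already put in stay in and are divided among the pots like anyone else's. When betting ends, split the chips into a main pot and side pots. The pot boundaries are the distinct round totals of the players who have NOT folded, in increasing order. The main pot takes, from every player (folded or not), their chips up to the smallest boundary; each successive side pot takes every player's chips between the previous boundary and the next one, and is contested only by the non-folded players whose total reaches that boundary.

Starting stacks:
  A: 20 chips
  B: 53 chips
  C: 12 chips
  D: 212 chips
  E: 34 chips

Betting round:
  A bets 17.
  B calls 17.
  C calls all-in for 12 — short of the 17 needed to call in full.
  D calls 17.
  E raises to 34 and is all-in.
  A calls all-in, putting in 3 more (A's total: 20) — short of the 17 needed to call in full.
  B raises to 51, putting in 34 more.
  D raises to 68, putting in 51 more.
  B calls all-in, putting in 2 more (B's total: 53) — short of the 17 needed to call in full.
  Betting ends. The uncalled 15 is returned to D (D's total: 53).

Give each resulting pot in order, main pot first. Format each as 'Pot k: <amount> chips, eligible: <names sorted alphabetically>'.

Contributions (after 15 returned to D): A=20, B=53, C=12, D=53, E=34
Pot levels (distinct totals of non-folded players): 12, 20, 34, 53
Layer 1-12: 12 each from A, B, C, D, E = 12*5 = 60 chips; eligible A, B, C, D, E
Layer 13-20: 8 each from A, B, D, E = 8*4 = 32 chips; eligible A, B, D, E
Layer 21-34: 14 each from B, D, E = 14*3 = 42 chips; eligible B, D, E
Layer 35-53: 19 each from B, D = 19*2 = 38 chips; eligible B, D

Pot 1: 60 chips, eligible: A, B, C, D, E
Pot 2: 32 chips, eligible: A, B, D, E
Pot 3: 42 chips, eligible: B, D, E
Pot 4: 38 chips, eligible: B, D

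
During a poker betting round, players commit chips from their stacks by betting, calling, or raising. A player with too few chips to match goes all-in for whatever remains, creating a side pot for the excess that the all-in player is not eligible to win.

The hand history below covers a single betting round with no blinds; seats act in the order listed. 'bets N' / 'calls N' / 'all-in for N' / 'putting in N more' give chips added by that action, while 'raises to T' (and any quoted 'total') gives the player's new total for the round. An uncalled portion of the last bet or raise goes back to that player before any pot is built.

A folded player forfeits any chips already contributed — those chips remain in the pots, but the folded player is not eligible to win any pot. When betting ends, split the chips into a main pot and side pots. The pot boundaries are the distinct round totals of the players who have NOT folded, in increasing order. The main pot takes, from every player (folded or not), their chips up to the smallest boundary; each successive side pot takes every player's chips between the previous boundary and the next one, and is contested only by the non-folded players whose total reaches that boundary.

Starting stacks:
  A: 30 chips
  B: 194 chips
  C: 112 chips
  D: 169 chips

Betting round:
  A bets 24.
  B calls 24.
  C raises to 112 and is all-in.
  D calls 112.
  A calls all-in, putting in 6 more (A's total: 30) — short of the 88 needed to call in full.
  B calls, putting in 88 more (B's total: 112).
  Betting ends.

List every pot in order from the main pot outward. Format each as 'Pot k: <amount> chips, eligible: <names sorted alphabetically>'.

Contributions: A=30, B=112, C=112, D=112
Pot levels (distinct totals of non-folded players): 30, 112
Layer 1-30: 30 each from A, B, C, D = 30*4 = 120 chips; eligible A, B, C, D
Layer 31-112: 82 each from B, C, D = 82*3 = 246 chips; eligible B, C, D

Pot 1: 120 chips, eligible: A, B, C, D
Pot 2: 246 chips, eligible: B, C, D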